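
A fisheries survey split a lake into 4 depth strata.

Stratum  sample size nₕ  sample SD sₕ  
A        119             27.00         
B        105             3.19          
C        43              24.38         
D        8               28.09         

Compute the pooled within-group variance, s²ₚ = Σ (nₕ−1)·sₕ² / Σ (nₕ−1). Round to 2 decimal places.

Degrees of freedom: 118 + 104 + 42 + 7 = 271.
Σ(nₕ−1)sₕ² = 118·729 + 104·10.1761 + 42·594.3844 + 7·789.0481 = 117567.7959.
s²ₚ = 117567.7959 / 271 = 433.8295... → 433.83.

433.83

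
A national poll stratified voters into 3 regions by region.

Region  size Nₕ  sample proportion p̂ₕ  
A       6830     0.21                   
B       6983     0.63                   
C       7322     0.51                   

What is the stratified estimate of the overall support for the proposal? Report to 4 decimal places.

Wₕ = Nₕ/N with N = 21135: 0.3232, 0.3304, 0.3464.
p̂_st = 0.3232·0.21 + 0.3304·0.63 + 0.3464·0.51 ≈ 0.452700... → 0.4527.

0.4527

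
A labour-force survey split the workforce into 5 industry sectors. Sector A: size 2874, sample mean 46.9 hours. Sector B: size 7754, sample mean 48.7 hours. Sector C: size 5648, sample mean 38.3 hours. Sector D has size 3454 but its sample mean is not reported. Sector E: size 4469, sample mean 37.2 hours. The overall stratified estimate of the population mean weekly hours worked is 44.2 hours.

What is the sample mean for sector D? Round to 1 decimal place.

50.6

N = 2874 + 7754 + 5648 + 3454 + 4469 = 24199.
Overall total = μ·N = 44.2·24199 = 1069595.8.
Subtract the known strata: 2874·46.9 + 7754·48.7 + 5648·38.3 + 4469·37.2 = 894975.6.
Remaining total for sector D: 1069595.8 − 894975.6 = 174620.2.
Divide by its size: 174620.2 / 3454 = 50.556... → 50.6.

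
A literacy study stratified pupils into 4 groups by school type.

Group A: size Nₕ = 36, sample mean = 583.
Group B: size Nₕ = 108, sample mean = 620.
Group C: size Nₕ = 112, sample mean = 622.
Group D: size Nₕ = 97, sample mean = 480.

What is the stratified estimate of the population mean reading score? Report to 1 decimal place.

N = 353; weights Wₕ = Nₕ/N = (0.1020, 0.3059, 0.3173, 0.2748).
x̄_st = Σ Wₕ·x̄ₕ = 0.1020·583 + 0.3059·620 + 0.3173·622 + 0.2748·480 ≈ 578.391...
→ 578.4.

578.4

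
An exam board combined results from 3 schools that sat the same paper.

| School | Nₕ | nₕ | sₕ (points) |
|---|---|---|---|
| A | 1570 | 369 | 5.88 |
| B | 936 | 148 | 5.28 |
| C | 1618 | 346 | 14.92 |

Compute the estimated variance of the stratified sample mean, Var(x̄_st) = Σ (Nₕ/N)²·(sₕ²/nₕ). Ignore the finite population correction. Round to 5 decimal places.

N = 4124; Wₕ = Nₕ/N.
school A: (1570/4124)²·5.88²/369 = 0.01357970
school B: (936/4124)²·5.28²/148 = 0.00970332
school C: (1618/4124)²·14.92²/346 = 0.09903330
Sum = 0.12231633 → 0.12232.

0.12232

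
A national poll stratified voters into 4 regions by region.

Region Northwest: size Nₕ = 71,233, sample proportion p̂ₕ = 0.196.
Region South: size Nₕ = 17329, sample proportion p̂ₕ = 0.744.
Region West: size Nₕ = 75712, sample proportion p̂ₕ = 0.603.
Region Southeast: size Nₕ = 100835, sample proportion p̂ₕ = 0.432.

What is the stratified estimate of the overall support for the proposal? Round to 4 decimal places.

0.4378

Wₕ = Nₕ/N with N = 265109: 0.2687, 0.0654, 0.2856, 0.3804.
p̂_st = 0.2687·0.196 + 0.0654·0.744 + 0.2856·0.603 + 0.3804·0.432 ≈ 0.437818... → 0.4378.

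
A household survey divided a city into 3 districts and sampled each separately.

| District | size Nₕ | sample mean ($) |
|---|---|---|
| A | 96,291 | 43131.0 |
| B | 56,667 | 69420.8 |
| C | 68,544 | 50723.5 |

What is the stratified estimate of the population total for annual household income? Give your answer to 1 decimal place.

11563787178.6

A: 96291·43131.0 = 4153127121
B: 56667·69420.8 = 3933868473.6
C: 68544·50723.5 = 3476791584
τ̂ = Σ Nₕx̄ₕ = 11563787178.6.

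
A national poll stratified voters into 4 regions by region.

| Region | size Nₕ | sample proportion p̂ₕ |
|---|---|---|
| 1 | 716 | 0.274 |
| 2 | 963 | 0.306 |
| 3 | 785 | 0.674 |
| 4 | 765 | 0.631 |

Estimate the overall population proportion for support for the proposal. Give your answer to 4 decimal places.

Wₕ = Nₕ/N with N = 3229: 0.2217, 0.2982, 0.2431, 0.2369.
p̂_st = 0.2217·0.274 + 0.2982·0.306 + 0.2431·0.674 + 0.2369·0.631 ≈ 0.465366... → 0.4654.

0.4654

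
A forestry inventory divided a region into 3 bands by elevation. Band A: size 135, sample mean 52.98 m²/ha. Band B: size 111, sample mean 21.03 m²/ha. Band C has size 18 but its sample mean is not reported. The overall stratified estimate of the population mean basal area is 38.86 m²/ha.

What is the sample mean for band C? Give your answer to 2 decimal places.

42.91

N = 135 + 111 + 18 = 264.
Overall total = μ·N = 38.86·264 = 10259.04.
Subtract the known strata: 135·52.98 + 111·21.03 = 9486.63.
Remaining total for band C: 10259.04 − 9486.63 = 772.41.
Divide by its size: 772.41 / 18 = 42.9117... → 42.91.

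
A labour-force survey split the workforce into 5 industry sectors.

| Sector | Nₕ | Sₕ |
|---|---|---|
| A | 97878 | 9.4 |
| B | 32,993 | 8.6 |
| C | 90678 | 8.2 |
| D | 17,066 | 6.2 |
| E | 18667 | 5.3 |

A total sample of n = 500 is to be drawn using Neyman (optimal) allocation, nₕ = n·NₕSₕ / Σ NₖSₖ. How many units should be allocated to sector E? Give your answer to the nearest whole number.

Σ NₕSₕ = 97878·9.4 + 32993·8.6 + 90678·8.2 + 17066·6.2 + 18667·5.3 = 2152096.9.
Share for E: 98935.1/2152096.9 = 0.04597.
n_E = 500 × 0.04597 = 22.986... → 23.

23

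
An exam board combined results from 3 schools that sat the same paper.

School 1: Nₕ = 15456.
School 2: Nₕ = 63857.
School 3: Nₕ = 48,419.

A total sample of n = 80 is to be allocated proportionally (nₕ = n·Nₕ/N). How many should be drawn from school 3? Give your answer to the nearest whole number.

Share of school 3 = 48419/127732 = 0.37907.
Allocate 80 × 0.37907 = 30.325... → 30.

30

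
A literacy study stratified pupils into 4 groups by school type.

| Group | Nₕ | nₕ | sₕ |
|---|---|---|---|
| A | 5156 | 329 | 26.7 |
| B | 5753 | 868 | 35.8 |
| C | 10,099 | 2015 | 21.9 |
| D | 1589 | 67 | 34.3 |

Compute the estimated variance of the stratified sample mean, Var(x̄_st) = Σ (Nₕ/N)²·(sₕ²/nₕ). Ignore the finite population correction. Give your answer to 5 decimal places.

0.34288

N = 22597. Term for each stratum: Wₕ²sₕ²/nₕ.
Var(x̄_st) = 0.11281085 + 0.09570475 + 0.04754100 + 0.08682797 = 0.34288458 → 0.34288.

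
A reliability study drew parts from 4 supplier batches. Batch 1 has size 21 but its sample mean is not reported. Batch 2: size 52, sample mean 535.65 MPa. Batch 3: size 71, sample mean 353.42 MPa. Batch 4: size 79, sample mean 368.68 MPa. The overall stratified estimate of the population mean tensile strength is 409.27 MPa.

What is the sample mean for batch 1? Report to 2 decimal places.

437.85

Σ Nₕx̄ₕ = N·μ, so 21·x̄_1 = 223·409.27 − (52·535.65 + 71·353.42 + 79·368.68).
= 91267.21 − 82072.34 = 9194.87.
x̄_1 = 9194.87 / 21 = 437.8510... → 437.85.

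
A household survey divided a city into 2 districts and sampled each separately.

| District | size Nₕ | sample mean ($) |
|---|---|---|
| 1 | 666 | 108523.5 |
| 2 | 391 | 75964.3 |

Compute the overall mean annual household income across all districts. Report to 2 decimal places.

N = 1057; weights Wₕ = Nₕ/N = (0.6301, 0.3699).
x̄_st = Σ Wₕ·x̄ₕ = 0.6301·108523.5 + 0.3699·75964.3 ≈ 96479.3683...
→ 96479.37.

96479.37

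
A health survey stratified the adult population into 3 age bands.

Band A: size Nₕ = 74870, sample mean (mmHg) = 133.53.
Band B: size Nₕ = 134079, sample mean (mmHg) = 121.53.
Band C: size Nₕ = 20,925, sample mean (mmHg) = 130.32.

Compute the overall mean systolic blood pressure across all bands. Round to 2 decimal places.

N = 229874; weights Wₕ = Nₕ/N = (0.3257, 0.5833, 0.0910).
x̄_st = Σ Wₕ·x̄ₕ = 0.3257·133.53 + 0.5833·121.53 + 0.0910·130.32 ≈ 126.2385...
→ 126.24.

126.24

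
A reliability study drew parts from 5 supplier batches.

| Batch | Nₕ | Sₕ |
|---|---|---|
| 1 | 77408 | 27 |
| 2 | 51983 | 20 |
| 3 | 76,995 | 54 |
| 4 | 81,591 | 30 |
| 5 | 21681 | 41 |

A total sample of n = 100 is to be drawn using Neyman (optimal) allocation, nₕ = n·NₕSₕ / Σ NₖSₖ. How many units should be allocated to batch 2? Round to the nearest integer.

Σ NₕSₕ = 77408·27 + 51983·20 + 76995·54 + 81591·30 + 21681·41 = 10624057.
Share for 2: 1039660/10624057 = 0.09786.
n_2 = 100 × 0.09786 = 9.786... → 10.

10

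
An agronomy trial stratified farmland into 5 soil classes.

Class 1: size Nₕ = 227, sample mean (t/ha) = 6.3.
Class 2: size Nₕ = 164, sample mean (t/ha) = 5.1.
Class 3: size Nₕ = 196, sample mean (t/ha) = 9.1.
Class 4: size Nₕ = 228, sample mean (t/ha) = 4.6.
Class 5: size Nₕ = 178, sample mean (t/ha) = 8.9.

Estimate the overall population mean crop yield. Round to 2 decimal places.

6.73

N = 227 + 164 + 196 + 228 + 178 = 993.
Overall mean = Σ (Nₕ/N)·x̄ₕ — weight by population share, not a simple average.
Σ Nₕx̄ₕ = 227·6.3 + 164·5.1 + 196·9.1 + 228·4.6 + 178·8.9 = 1430.1 + 836.4 + 1783.6 + 1048.8 + 1584.2 = 6683.1.
Divide by N: 6683.1 / 993 = 6.7302... → 6.73.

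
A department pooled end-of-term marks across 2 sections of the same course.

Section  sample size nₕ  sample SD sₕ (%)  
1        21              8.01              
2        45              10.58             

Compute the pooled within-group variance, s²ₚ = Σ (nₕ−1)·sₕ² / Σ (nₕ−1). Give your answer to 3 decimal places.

Degrees of freedom: 20 + 44 = 64.
Σ(nₕ−1)sₕ² = 20·64.1601 + 44·111.9364 = 6208.4036.
s²ₚ = 6208.4036 / 64 = 97.00631... → 97.006.

97.006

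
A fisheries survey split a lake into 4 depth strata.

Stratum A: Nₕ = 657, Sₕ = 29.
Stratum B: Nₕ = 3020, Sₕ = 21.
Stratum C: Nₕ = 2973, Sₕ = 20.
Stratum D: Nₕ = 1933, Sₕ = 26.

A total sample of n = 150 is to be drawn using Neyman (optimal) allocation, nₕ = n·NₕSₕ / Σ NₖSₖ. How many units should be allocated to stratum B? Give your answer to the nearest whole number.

49

A: NₕSₕ = 657·29 = 19053
B: NₕSₕ = 3020·21 = 63420
C: NₕSₕ = 2973·20 = 59460
D: NₕSₕ = 1933·26 = 50258
Σ NₕSₕ = 192191.
n_B = 150·63420/192191 = 49.498... → 49.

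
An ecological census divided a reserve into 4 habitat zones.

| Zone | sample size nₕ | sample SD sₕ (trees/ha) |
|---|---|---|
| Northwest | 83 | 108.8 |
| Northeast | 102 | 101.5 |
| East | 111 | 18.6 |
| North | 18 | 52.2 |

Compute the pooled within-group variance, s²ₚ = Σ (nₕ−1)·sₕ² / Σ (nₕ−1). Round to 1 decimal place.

Degrees of freedom: 82 + 101 + 110 + 17 = 310.
Σ(nₕ−1)sₕ² = 82·11837.44 + 101·10302.25 + 110·345.96 + 17·2724.84 = 2095575.21.
s²ₚ = 2095575.21 / 310 = 6759.920... → 6759.9.

6759.9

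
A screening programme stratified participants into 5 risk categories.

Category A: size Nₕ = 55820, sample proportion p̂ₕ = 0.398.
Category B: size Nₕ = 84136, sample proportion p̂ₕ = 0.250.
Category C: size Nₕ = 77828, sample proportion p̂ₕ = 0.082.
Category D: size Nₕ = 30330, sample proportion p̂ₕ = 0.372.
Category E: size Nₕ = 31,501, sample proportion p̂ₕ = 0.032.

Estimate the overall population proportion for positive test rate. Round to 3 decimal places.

N = 55820 + 84136 + 77828 + 30330 + 31501 = 279615.
Overall proportion = Σ (Nₕ/N)·p̂ₕ.
Σ Nₕp̂ₕ = 22216.36 + 21034 + 6381.896 + 11282.76 + 1008.032 = 61923.048.
61923.048 / 279615 = 0.22146... → 0.221.

0.221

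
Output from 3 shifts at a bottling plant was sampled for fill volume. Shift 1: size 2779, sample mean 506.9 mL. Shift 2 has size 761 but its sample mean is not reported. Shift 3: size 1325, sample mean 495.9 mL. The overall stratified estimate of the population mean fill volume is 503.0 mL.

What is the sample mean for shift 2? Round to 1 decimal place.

N = 2779 + 761 + 1325 = 4865.
Overall total = μ·N = 503.0·4865 = 2447095.
Subtract the known strata: 2779·506.9 + 1325·495.9 = 2065742.6.
Remaining total for shift 2: 2447095 − 2065742.6 = 381352.4.
Divide by its size: 381352.4 / 761 = 501.120... → 501.1.

501.1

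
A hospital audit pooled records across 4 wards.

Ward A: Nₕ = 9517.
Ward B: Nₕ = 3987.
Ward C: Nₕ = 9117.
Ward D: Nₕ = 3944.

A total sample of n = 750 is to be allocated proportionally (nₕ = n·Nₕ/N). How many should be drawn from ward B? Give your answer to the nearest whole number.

113

Share of ward B = 3987/26565 = 0.15008.
Allocate 750 × 0.15008 = 112.564... → 113.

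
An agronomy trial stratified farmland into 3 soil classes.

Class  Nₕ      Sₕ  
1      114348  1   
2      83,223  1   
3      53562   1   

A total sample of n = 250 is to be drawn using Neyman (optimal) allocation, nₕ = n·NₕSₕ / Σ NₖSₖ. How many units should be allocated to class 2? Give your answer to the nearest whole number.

83

1: NₕSₕ = 114348·1 = 114348
2: NₕSₕ = 83223·1 = 83223
3: NₕSₕ = 53562·1 = 53562
Σ NₕSₕ = 251133.
n_2 = 250·83223/251133 = 82.848... → 83.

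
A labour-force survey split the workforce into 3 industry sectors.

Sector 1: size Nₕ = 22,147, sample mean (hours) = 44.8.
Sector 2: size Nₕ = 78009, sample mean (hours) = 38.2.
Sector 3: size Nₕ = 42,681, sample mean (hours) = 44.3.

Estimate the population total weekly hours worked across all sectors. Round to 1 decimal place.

Estimate total by summing Nₕ·x̄ₕ over strata.
22147·44.8 + 78009·38.2 + 42681·44.3 = 992185.6 + 2979943.8 + 1890768.3 = 5862897.7.

5862897.7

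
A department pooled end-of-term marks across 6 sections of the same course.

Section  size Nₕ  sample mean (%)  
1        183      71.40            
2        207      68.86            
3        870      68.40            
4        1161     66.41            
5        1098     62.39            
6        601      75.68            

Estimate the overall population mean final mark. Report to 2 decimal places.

67.46

N = 4120; weights Wₕ = Nₕ/N = (0.0444, 0.0502, 0.2112, 0.2818, 0.2665, 0.1459).
x̄_st = Σ Wₕ·x̄ₕ = 0.0444·71.40 + 0.0502·68.86 + 0.2112·68.40 + 0.2818·66.41 + 0.2665·62.39 + 0.1459·75.68 ≈ 67.4559...
→ 67.46.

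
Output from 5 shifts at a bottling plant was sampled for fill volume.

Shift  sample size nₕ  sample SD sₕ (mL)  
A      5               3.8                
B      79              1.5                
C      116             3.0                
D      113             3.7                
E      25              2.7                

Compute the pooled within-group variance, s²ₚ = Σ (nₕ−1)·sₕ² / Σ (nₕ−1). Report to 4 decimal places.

8.9384

A: (5−1)·3.8² = 4·14.44 = 57.76
B: (79−1)·1.5² = 78·2.25 = 175.5
C: (116−1)·3.0² = 115·9 = 1035
D: (113−1)·3.7² = 112·13.69 = 1533.28
E: (25−1)·2.7² = 24·7.29 = 174.96
Numerator = 2976.5; denominator = Σ(nₕ−1) = 333.
s²ₚ = 2976.5/333 = 8.938438... → 8.9384.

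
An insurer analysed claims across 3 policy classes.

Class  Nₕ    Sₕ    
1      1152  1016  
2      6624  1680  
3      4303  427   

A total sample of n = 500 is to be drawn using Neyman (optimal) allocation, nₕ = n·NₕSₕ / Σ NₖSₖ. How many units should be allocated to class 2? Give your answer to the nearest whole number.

Σ NₕSₕ = 1152·1016 + 6624·1680 + 4303·427 = 14136133.
Share for 2: 11128320/14136133 = 0.78723.
n_2 = 500 × 0.78723 = 393.613... → 394.

394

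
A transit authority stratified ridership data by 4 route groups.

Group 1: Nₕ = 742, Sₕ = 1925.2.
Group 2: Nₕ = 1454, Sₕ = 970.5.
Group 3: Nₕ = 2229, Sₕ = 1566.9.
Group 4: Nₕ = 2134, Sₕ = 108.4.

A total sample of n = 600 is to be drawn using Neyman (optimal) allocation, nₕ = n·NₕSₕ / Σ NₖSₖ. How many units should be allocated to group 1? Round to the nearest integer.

1: NₕSₕ = 742·1925.2 = 1428498.4
2: NₕSₕ = 1454·970.5 = 1411107
3: NₕSₕ = 2229·1566.9 = 3492620.1
4: NₕSₕ = 2134·108.4 = 231325.6
Σ NₕSₕ = 6563551.1.
n_1 = 600·1428498.4/6563551.1 = 130.585... → 131.

131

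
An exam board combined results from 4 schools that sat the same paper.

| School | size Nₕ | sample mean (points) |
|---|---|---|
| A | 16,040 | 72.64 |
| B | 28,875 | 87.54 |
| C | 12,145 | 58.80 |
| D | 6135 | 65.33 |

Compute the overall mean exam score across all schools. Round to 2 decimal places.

x̄_st = (Σ Nₕx̄ₕ) / (Σ Nₕ) = (16040·72.64 + 28875·87.54 + 12145·58.80 + 6135·65.33) / 63195
= 4807788.65 / 63195 = 76.0786... → 76.08.

76.08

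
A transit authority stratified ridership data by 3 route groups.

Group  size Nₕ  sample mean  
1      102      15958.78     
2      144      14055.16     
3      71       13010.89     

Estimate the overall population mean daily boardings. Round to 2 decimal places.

14433.79

x̄_st = (Σ Nₕx̄ₕ) / (Σ Nₕ) = (102·15958.78 + 144·14055.16 + 71·13010.89) / 317
= 4575511.79 / 317 = 14433.7911... → 14433.79.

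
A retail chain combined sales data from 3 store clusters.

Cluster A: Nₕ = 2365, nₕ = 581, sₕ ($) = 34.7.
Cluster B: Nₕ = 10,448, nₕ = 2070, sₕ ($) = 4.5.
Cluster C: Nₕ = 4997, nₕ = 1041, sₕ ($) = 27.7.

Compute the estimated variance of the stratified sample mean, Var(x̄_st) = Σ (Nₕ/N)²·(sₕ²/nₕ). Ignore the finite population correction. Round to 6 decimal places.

0.097934

N = 17810; Wₕ = Nₕ/N.
cluster A: (2365/17810)²·34.7²/581 = 0.036544100
cluster B: (10448/17810)²·4.5²/2070 = 0.003366613
cluster C: (4997/17810)²·27.7²/1041 = 0.058022932
Sum = 0.097933644 → 0.097934.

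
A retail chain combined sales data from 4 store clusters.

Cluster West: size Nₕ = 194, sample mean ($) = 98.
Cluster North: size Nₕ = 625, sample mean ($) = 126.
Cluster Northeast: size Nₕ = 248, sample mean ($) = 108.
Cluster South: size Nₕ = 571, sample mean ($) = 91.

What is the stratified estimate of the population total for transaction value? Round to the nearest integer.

Estimate total by summing Nₕ·x̄ₕ over strata.
194·98 + 625·126 + 248·108 + 571·91 = 19012 + 78750 + 26784 + 51961 = 176507.

176507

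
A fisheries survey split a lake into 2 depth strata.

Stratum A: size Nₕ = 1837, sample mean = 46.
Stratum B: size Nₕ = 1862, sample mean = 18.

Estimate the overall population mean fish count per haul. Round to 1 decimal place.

31.9

N = 3699; weights Wₕ = Nₕ/N = (0.4966, 0.5034).
x̄_st = Σ Wₕ·x̄ₕ = 0.4966·46 + 0.5034·18 ≈ 31.905...
→ 31.9.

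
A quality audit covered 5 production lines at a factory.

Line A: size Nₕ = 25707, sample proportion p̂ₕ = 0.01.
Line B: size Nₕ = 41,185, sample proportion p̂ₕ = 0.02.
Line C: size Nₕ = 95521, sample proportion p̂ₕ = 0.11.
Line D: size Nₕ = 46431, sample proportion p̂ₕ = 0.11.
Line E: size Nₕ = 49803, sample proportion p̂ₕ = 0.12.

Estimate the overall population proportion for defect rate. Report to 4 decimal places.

0.0877

N = 25707 + 41185 + 95521 + 46431 + 49803 = 258647.
Overall proportion = Σ (Nₕ/N)·p̂ₕ.
Σ Nₕp̂ₕ = 257.07 + 823.7 + 10507.31 + 5107.41 + 5976.36 = 22671.85.
22671.85 / 258647 = 0.087656... → 0.0877.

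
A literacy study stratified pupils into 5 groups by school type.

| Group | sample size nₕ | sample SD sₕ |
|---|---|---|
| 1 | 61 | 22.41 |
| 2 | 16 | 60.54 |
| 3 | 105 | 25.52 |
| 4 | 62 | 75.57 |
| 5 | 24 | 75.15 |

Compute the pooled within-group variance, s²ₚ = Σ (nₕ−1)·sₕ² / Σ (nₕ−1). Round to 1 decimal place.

2399.6

Degrees of freedom: 60 + 15 + 104 + 61 + 23 = 263.
Σ(nₕ−1)sₕ² = 60·502.2081 + 15·3665.0916 + 104·651.2704 + 61·5710.8249 + 23·5647.5225 = 631094.318.
s²ₚ = 631094.318 / 263 = 2399.598... → 2399.6.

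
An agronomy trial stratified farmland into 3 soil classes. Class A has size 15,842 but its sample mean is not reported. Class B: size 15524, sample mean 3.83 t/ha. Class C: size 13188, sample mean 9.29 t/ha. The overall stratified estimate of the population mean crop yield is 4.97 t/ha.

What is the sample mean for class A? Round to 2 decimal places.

2.49

Σ Nₕx̄ₕ = N·μ, so 15842·x̄_A = 44554·4.97 − (15524·3.83 + 13188·9.29).
= 221433.38 − 181973.44 = 39459.94.
x̄_A = 39459.94 / 15842 = 2.4908... → 2.49.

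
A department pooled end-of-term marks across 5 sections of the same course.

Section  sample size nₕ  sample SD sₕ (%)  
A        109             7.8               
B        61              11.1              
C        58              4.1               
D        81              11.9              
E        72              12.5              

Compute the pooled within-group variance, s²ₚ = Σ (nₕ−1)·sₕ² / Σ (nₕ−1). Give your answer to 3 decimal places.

99.319

Degrees of freedom: 108 + 60 + 57 + 80 + 71 = 376.
Σ(nₕ−1)sₕ² = 108·60.84 + 60·123.21 + 57·16.81 + 80·141.61 + 71·156.25 = 37344.04.
s²ₚ = 37344.04 / 376 = 99.31926... → 99.319.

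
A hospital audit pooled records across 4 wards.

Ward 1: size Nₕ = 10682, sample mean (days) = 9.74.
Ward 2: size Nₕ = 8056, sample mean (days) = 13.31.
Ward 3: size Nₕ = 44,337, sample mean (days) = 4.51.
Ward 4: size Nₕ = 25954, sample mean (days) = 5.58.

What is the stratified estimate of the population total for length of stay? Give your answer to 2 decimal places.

556051.23

Population total = Σ Nₕ·x̄ₕ (each stratum's size times its mean).
10682·9.74 + 8056·13.31 + 44337·4.51 + 25954·5.58 = 104042.68 + 107225.36 + 199959.87 + 144823.32 = 556051.23.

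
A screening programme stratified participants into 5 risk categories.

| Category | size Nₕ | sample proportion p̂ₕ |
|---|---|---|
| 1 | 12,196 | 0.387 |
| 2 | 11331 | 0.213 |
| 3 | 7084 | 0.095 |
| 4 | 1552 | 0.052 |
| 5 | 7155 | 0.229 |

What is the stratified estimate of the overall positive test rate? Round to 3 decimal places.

Wₕ = Nₕ/N with N = 39318: 0.3102, 0.2882, 0.1802, 0.0395, 0.1820.
p̂_st = 0.3102·0.387 + 0.2882·0.213 + 0.1802·0.095 + 0.0395·0.052 + 0.1820·0.229 ≈ 0.24227... → 0.242.

0.242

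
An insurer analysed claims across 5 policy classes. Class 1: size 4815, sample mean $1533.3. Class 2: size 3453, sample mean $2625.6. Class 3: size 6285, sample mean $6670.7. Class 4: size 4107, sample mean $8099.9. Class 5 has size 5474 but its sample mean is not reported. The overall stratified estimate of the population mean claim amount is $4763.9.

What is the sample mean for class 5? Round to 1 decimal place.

4262.2

N = 4815 + 3453 + 6285 + 4107 + 5474 = 24134.
Overall total = μ·N = 4763.9·24134 = 114971962.6.
Subtract the known strata: 4815·1533.3 + 3453·2625.6 + 6285·6670.7 + 4107·8099.9 = 91640675.1.
Remaining total for class 5: 114971962.6 − 91640675.1 = 23331287.5.
Divide by its size: 23331287.5 / 5474 = 4262.201... → 4262.2.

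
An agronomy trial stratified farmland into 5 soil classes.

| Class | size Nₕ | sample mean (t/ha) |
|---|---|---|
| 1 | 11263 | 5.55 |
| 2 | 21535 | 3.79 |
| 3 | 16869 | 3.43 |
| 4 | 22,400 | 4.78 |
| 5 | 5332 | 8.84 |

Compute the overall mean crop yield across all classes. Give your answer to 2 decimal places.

N = 11263 + 21535 + 16869 + 22400 + 5332 = 77399.
Overall mean = Σ (Nₕ/N)·x̄ₕ — weight by population share, not a simple average.
Σ Nₕx̄ₕ = 11263·5.55 + 21535·3.79 + 16869·3.43 + 22400·4.78 + 5332·8.84 = 62509.65 + 81617.65 + 57860.67 + 107072 + 47134.88 = 356194.85.
Divide by N: 356194.85 / 77399 = 4.6021... → 4.60.

4.60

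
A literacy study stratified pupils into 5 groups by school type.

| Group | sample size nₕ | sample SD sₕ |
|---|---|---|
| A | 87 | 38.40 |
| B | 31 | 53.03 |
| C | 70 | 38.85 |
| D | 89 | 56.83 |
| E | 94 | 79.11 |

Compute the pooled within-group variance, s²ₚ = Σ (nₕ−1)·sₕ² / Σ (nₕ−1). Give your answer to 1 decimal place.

3228.3

Degrees of freedom: 86 + 30 + 69 + 88 + 93 = 366.
Σ(nₕ−1)sₕ² = 86·1474.56 + 30·2812.1809 + 69·1509.3225 + 88·3229.6489 + 93·6258.3921 = 1181560.408.
s²ₚ = 1181560.408 / 366 = 3228.307... → 3228.3.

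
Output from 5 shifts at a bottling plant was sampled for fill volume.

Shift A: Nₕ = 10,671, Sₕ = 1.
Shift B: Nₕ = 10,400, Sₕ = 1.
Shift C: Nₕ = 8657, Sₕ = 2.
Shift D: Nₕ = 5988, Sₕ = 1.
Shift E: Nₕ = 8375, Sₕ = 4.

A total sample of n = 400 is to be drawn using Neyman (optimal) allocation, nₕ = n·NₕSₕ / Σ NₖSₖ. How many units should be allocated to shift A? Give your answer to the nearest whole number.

55

Σ NₕSₕ = 10671·1 + 10400·1 + 8657·2 + 5988·1 + 8375·4 = 77873.
Share for A: 10671/77873 = 0.13703.
n_A = 400 × 0.13703 = 54.812... → 55.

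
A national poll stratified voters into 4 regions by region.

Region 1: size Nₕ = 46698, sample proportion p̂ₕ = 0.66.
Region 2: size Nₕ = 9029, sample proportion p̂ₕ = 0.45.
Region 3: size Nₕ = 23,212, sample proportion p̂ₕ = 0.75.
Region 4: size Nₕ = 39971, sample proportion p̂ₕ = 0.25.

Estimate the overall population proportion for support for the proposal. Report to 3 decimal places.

N = 46698 + 9029 + 23212 + 39971 = 118910.
Overall proportion = Σ (Nₕ/N)·p̂ₕ.
Σ Nₕp̂ₕ = 30820.68 + 4063.05 + 17409 + 9992.75 = 62285.48.
62285.48 / 118910 = 0.52380... → 0.524.

0.524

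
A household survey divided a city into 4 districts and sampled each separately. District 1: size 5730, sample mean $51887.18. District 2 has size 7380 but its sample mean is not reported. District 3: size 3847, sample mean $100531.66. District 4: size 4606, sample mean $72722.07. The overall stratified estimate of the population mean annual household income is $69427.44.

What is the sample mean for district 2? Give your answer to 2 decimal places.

64776.04

N = 5730 + 7380 + 3847 + 4606 = 21563.
Overall total = μ·N = 69427.44·21563 = 1497063888.72.
Subtract the known strata: 5730·51887.18 + 3847·100531.66 + 4606·72722.07 = 1019016691.84.
Remaining total for district 2: 1497063888.72 − 1019016691.84 = 478047196.88.
Divide by its size: 478047196.88 / 7380 = 64776.0429... → 64776.04.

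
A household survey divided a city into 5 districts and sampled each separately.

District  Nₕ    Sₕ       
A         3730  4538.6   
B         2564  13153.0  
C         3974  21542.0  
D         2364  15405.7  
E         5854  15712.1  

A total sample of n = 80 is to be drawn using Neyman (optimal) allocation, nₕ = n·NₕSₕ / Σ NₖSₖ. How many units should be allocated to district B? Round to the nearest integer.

A: NₕSₕ = 3730·4538.6 = 16928978
B: NₕSₕ = 2564·13153.0 = 33724292
C: NₕSₕ = 3974·21542.0 = 85607908
D: NₕSₕ = 2364·15405.7 = 36419074.8
E: NₕSₕ = 5854·15712.1 = 91978633.4
Σ NₕSₕ = 264658886.2.
n_B = 80·33724292/264658886.2 = 10.194... → 10.

10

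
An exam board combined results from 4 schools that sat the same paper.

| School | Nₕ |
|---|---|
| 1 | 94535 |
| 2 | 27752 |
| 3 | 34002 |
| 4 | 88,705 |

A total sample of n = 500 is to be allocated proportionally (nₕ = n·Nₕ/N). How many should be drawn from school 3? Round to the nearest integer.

69

N = 94535 + 27752 + 34002 + 88705 = 244994.
n_3 = 500·34002/244994 = 69.394... → 69.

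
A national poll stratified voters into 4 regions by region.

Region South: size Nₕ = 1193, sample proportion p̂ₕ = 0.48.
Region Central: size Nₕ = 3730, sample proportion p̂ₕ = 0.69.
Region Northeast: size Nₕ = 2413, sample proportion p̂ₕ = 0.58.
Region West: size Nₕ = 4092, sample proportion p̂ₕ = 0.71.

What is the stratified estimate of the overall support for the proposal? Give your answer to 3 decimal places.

0.652

Wₕ = Nₕ/N with N = 11428: 0.1044, 0.3264, 0.2111, 0.3581.
p̂_st = 0.1044·0.48 + 0.3264·0.69 + 0.2111·0.58 + 0.3581·0.71 ≈ 0.65201... → 0.652.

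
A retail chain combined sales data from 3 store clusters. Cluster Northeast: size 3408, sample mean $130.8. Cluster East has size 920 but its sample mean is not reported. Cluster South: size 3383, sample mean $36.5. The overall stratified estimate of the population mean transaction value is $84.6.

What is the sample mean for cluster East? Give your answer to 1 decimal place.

90.3

N = 3408 + 920 + 3383 = 7711.
Overall total = μ·N = 84.6·7711 = 652350.6.
Subtract the known strata: 3408·130.8 + 3383·36.5 = 569245.9.
Remaining total for cluster East: 652350.6 − 569245.9 = 83104.7.
Divide by its size: 83104.7 / 920 = 90.331... → 90.3.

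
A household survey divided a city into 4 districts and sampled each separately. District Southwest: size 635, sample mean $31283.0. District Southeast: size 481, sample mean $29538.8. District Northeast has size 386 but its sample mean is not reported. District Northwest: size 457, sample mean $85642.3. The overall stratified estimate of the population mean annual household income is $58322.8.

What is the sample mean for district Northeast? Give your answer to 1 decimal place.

106328.9

N = 635 + 481 + 386 + 457 = 1959.
Overall total = μ·N = 58322.8·1959 = 114254365.2.
Subtract the known strata: 635·31283.0 + 481·29538.8 + 457·85642.3 = 73211398.9.
Remaining total for district Northeast: 114254365.2 − 73211398.9 = 41042966.3.
Divide by its size: 41042966.3 / 386 = 106328.928... → 106328.9.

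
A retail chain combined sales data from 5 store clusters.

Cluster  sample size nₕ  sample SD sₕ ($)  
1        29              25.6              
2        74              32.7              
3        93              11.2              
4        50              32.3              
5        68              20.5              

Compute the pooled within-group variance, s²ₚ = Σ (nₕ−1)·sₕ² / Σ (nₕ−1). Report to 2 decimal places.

Degrees of freedom: 28 + 73 + 92 + 49 + 67 = 309.
Σ(nₕ−1)sₕ² = 28·655.36 + 73·1069.29 + 92·125.44 + 49·1043.29 + 67·420.25 = 187226.69.
s²ₚ = 187226.69 / 309 = 605.9116... → 605.91.

605.91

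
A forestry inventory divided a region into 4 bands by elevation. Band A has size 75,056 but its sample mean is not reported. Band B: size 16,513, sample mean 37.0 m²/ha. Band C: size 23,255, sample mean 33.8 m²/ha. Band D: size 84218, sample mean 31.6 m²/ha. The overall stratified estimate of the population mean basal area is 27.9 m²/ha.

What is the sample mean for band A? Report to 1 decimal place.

N = 75056 + 16513 + 23255 + 84218 = 199042.
Overall total = μ·N = 27.9·199042 = 5553271.8.
Subtract the known strata: 16513·37.0 + 23255·33.8 + 84218·31.6 = 4058288.8.
Remaining total for band A: 5553271.8 − 4058288.8 = 1494983.
Divide by its size: 1494983 / 75056 = 19.918... → 19.9.

19.9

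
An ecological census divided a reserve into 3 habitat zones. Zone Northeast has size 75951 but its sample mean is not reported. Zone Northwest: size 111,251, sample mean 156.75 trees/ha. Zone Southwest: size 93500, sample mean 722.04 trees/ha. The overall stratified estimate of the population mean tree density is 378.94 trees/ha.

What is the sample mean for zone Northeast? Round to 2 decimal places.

282.02

N = 75951 + 111251 + 93500 = 280702.
Overall total = μ·N = 378.94·280702 = 106369215.88.
Subtract the known strata: 111251·156.75 + 93500·722.04 = 84949334.25.
Remaining total for zone Northeast: 106369215.88 − 84949334.25 = 21419881.63.
Divide by its size: 21419881.63 / 75951 = 282.0224... → 282.02.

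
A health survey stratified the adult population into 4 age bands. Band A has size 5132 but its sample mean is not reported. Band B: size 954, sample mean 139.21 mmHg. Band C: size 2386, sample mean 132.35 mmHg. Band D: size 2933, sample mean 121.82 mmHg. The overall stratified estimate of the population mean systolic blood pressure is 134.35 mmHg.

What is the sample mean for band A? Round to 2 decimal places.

Σ Nₕx̄ₕ = N·μ, so 5132·x̄_A = 11405·134.35 − (954·139.21 + 2386·132.35 + 2933·121.82).
= 1532261.75 − 805891.5 = 726370.25.
x̄_A = 726370.25 / 5132 = 141.5375... → 141.54.

141.54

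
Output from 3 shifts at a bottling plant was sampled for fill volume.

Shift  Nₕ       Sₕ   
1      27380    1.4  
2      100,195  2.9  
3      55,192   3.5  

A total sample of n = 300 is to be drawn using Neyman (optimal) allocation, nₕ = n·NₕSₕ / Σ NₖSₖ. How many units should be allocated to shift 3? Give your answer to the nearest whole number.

Σ NₕSₕ = 27380·1.4 + 100195·2.9 + 55192·3.5 = 522069.5.
Share for 3: 193172/522069.5 = 0.37001.
n_3 = 300 × 0.37001 = 111.004... → 111.

111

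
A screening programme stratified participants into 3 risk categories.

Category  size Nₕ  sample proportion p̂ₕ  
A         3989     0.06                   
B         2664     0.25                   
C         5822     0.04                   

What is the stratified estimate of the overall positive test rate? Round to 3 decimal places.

0.091

Wₕ = Nₕ/N with N = 12475: 0.3198, 0.2135, 0.4667.
p̂_st = 0.3198·0.06 + 0.2135·0.25 + 0.4667·0.04 ≈ 0.09124... → 0.091.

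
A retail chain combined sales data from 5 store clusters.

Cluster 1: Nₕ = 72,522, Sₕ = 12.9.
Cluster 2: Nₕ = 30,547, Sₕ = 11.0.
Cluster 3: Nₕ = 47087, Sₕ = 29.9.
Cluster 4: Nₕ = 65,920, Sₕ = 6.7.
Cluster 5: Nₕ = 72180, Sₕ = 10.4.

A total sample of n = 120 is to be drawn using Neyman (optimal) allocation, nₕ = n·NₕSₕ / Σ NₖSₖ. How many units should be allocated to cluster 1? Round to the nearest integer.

29

1: NₕSₕ = 72522·12.9 = 935533.8
2: NₕSₕ = 30547·11.0 = 336017
3: NₕSₕ = 47087·29.9 = 1407901.3
4: NₕSₕ = 65920·6.7 = 441664
5: NₕSₕ = 72180·10.4 = 750672
Σ NₕSₕ = 3871788.1.
n_1 = 120·935533.8/3871788.1 = 28.995... → 29.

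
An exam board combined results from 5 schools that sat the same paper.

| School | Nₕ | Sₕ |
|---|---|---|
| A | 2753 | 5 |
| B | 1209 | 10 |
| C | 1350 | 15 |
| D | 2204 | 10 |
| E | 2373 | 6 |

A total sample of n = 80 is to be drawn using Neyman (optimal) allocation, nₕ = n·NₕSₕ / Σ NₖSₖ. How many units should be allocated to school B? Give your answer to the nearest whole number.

12

A: NₕSₕ = 2753·5 = 13765
B: NₕSₕ = 1209·10 = 12090
C: NₕSₕ = 1350·15 = 20250
D: NₕSₕ = 2204·10 = 22040
E: NₕSₕ = 2373·6 = 14238
Σ NₕSₕ = 82383.
n_B = 80·12090/82383 = 11.740... → 12.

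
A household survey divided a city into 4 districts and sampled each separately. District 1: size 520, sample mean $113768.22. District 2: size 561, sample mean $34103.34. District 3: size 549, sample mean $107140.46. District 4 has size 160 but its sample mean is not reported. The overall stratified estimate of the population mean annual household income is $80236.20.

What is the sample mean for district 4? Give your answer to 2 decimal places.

N = 520 + 561 + 549 + 160 = 1790.
Overall total = μ·N = 80236.20·1790 = 143622798.
Subtract the known strata: 520·113768.22 + 561·34103.34 + 549·107140.46 = 137111560.68.
Remaining total for district 4: 143622798 − 137111560.68 = 6511237.32.
Divide by its size: 6511237.32 / 160 = 40695.2333... → 40695.23.

40695.23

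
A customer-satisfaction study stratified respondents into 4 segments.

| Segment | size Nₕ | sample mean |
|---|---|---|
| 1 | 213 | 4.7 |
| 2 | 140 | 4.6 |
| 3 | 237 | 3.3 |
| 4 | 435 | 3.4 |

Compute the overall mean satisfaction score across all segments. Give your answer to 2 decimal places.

3.81

x̄_st = (Σ Nₕx̄ₕ) / (Σ Nₕ) = (213·4.7 + 140·4.6 + 237·3.3 + 435·3.4) / 1025
= 3906.2 / 1025 = 3.8109... → 3.81.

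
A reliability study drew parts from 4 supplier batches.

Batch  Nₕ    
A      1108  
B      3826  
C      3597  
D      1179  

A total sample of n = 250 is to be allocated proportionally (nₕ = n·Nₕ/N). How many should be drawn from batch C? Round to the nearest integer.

N = 1108 + 3826 + 3597 + 1179 = 9710.
n_C = 250·3597/9710 = 92.611... → 93.

93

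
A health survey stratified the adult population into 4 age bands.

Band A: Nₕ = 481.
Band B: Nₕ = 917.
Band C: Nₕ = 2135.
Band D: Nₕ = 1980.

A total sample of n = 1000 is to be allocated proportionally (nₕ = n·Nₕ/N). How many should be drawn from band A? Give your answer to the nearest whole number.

Share of band A = 481/5513 = 0.08725.
Allocate 1000 × 0.08725 = 87.248... → 87.

87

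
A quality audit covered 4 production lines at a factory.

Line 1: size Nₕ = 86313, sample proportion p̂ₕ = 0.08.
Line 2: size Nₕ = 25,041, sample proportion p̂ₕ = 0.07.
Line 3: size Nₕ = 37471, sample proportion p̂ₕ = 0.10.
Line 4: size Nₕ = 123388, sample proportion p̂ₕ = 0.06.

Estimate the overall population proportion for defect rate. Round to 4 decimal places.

0.0728

Wₕ = Nₕ/N with N = 272213: 0.3171, 0.0920, 0.1377, 0.4533.
p̂_st = 0.3171·0.08 + 0.0920·0.07 + 0.1377·0.10 + 0.4533·0.06 ≈ 0.072768... → 0.0728.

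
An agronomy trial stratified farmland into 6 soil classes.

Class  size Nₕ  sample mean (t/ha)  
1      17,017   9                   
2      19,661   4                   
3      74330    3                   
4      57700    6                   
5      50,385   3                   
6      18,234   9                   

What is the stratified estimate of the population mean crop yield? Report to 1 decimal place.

x̄_st = (Σ Nₕx̄ₕ) / (Σ Nₕ) = (17017·9 + 19661·4 + 74330·3 + 57700·6 + 50385·3 + 18234·9) / 237327
= 1116248 / 237327 = 4.703... → 4.7.

4.7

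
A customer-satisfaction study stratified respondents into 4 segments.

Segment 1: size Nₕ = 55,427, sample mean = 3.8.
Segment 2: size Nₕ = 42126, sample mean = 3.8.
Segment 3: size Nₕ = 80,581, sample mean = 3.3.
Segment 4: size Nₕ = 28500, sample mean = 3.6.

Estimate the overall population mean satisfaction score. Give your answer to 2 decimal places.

3.58

x̄_st = (Σ Nₕx̄ₕ) / (Σ Nₕ) = (55427·3.8 + 42126·3.8 + 80581·3.3 + 28500·3.6) / 206634
= 739218.7 / 206634 = 3.5774... → 3.58.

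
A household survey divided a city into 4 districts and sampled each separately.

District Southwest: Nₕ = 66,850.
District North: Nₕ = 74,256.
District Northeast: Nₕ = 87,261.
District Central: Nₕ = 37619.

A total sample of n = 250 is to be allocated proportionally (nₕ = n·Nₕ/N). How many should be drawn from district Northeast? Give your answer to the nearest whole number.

Share of district Northeast = 87261/265986 = 0.32807.
Allocate 250 × 0.32807 = 82.017... → 82.

82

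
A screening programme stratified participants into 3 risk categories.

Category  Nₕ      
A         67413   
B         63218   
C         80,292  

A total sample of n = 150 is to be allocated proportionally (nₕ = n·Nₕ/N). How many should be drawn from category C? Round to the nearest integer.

N = 67413 + 63218 + 80292 = 210923.
n_C = 150·80292/210923 = 57.100... → 57.

57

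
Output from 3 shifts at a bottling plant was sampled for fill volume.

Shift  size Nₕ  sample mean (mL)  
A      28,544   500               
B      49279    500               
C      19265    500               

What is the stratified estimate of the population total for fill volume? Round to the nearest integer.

48544000

Population total = Σ Nₕ·x̄ₕ (each stratum's size times its mean).
28544·500 + 49279·500 + 19265·500 = 14272000 + 24639500 + 9632500 = 48544000.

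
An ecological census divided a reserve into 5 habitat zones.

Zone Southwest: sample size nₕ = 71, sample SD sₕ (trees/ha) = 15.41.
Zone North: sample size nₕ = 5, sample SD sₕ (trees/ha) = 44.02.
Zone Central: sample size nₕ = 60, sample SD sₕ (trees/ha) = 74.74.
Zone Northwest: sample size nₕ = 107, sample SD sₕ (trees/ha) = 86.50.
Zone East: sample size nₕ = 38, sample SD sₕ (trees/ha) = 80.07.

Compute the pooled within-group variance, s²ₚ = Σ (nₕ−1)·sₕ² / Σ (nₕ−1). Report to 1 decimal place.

5015.5

Degrees of freedom: 70 + 4 + 59 + 106 + 37 = 276.
Σ(nₕ−1)sₕ² = 70·237.4681 + 4·1937.7604 + 59·5586.0676 + 106·7482.25 + 37·6411.2049 = 1384284.8783.
s²ₚ = 1384284.8783 / 276 = 5015.525... → 5015.5.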